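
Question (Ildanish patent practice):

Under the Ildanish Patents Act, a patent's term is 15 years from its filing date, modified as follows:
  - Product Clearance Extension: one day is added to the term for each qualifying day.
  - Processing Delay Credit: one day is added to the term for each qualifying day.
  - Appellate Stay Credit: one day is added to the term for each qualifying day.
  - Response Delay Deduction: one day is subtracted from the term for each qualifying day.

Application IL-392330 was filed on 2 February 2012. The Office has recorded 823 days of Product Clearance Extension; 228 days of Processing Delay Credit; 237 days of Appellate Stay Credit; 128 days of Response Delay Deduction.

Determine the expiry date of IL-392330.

Base term: filing date + 15 years → 2 February 2027.
Product Clearance Extension: +823 days → 5 May 2029.
Processing Delay Credit: +228 days → 19 December 2029.
Appellate Stay Credit: +237 days → 13 August 2030.
Response Delay Deduction: −128 days → 7 April 2030.

April 7, 2030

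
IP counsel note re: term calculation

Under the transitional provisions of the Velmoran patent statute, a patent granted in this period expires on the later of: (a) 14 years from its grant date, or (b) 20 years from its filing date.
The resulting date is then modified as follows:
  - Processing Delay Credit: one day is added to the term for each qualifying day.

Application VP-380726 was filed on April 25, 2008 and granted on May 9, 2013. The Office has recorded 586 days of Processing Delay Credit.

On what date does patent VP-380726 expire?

(a) grant + 14 years → 9 May 2027.
(b) filing + 20 years → 25 April 2028.
Later of the two: 25 April 2028.
Processing Delay Credit: +586 days → 2 December 2029.

December 2, 2029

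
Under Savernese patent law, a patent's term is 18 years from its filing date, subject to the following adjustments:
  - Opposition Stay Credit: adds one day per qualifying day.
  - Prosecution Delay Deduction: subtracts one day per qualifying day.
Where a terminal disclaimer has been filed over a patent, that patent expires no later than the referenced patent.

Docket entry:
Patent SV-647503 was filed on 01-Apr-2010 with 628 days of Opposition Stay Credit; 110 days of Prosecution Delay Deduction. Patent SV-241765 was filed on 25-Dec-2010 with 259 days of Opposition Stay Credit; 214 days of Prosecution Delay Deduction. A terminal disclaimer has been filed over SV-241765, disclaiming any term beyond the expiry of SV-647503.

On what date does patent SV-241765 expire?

Natural term of SV-241765:
  Base: filing + 18 years → 25 December 2028.
  Opposition Stay Credit: +259 days → 10 September 2029.
  Prosecution Delay Deduction: −214 days → 8 February 2029.
Expiry of referenced patent SV-647503:
  Base: filing + 18 years → 1 April 2028.
  Opposition Stay Credit: +628 days → 20 December 2029.
  Prosecution Delay Deduction: −110 days → 1 September 2029.
Terminal disclaimer: SV-241765 expires on the earlier of 8 February 2029 and 1 September 2029.

2029-02-08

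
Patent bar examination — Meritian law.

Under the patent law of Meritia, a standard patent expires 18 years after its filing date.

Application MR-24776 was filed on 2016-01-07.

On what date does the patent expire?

January 7, 2034

Filing date + 18 years → 7 January 2034.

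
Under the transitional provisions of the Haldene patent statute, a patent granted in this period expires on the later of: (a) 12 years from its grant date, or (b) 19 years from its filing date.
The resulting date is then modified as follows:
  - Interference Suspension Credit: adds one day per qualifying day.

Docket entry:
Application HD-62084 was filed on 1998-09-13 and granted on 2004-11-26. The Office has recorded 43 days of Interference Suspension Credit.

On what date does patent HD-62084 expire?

October 26, 2017

(a) grant + 12 years → 26 November 2016.
(b) filing + 19 years → 13 September 2017.
Later of the two: 13 September 2017.
Interference Suspension Credit: +43 days → 26 October 2017.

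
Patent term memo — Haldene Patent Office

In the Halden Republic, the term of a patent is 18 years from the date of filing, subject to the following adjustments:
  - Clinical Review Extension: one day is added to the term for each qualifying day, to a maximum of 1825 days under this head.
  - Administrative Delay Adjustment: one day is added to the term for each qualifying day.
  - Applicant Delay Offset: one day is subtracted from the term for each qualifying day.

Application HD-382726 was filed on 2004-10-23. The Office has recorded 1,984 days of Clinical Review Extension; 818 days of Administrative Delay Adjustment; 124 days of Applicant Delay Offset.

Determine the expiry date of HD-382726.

2029-09-15

Base term: filing date + 18 years → 23 October 2022.
Clinical Review Extension: 1984 days claimed exceeds the 1825-day cap, so +1825 days → 22 October 2027.
Administrative Delay Adjustment: +818 days → 17 January 2030.
Applicant Delay Offset: −124 days → 15 September 2029.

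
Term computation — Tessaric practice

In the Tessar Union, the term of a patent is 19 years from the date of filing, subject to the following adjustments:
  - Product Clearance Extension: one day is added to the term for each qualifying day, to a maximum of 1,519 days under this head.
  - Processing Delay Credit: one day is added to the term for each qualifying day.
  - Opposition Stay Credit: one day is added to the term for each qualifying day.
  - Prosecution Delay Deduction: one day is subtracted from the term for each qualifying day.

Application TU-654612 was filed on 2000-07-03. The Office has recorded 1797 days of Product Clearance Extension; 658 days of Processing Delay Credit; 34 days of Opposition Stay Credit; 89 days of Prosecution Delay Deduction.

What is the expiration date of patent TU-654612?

2025-04-24

Base term: filing date + 19 years → 3 July 2019.
Product Clearance Extension: 1797 days claimed exceeds the 1519-day cap, so +1519 days → 30 August 2023.
Processing Delay Credit: +658 days → 18 June 2025.
Opposition Stay Credit: +34 days → 22 July 2025.
Prosecution Delay Deduction: −89 days → 24 April 2025.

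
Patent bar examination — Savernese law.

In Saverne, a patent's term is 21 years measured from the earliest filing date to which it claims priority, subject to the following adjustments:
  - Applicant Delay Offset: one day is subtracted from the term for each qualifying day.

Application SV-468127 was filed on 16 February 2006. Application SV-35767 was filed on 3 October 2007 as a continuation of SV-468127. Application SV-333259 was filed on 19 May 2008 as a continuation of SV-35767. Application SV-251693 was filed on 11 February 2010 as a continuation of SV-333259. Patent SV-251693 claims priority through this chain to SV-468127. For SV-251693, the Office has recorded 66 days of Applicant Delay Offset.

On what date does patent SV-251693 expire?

Earliest priority filing: 16 February 2006.
Base term: 16 February 2006 + 21 years → 16 February 2027.
Applicant Delay Offset: −66 days → 12 December 2026.

2026-12-12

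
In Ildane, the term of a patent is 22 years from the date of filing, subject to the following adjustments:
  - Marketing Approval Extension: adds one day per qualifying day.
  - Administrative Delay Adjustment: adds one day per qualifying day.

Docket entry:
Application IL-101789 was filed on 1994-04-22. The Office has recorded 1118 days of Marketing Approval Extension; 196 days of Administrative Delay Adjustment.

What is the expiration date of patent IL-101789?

Base term: filing date + 22 years → 22 April 2016.
Marketing Approval Extension: +1118 days → 15 May 2019.
Administrative Delay Adjustment: +196 days → 27 November 2019.

November 27, 2019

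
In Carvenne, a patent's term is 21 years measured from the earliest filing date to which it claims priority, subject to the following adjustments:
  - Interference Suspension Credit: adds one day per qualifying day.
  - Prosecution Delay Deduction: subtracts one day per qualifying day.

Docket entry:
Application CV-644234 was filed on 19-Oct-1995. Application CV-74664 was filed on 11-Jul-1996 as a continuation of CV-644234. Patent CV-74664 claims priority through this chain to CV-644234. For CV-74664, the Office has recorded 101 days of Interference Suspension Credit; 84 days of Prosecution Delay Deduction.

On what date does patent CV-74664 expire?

Earliest priority filing: 19 October 1995.
Base term: 19 October 1995 + 21 years → 19 October 2016.
Interference Suspension Credit: +101 days → 28 January 2017.
Prosecution Delay Deduction: −84 days → 5 November 2016.

November 5, 2016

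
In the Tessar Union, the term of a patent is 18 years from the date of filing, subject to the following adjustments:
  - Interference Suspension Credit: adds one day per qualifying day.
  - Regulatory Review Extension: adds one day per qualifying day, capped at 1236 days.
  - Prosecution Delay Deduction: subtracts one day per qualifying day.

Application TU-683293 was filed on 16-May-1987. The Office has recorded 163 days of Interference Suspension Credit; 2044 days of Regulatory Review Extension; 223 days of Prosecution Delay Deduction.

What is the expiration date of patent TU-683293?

Base term: filing date + 18 years → 16 May 2005.
Interference Suspension Credit: +163 days → 26 October 2005.
Regulatory Review Extension: 2044 days claimed exceeds the 1236-day cap, so +1236 days → 15 March 2009.
Prosecution Delay Deduction: −223 days → 4 August 2008.

August 4, 2008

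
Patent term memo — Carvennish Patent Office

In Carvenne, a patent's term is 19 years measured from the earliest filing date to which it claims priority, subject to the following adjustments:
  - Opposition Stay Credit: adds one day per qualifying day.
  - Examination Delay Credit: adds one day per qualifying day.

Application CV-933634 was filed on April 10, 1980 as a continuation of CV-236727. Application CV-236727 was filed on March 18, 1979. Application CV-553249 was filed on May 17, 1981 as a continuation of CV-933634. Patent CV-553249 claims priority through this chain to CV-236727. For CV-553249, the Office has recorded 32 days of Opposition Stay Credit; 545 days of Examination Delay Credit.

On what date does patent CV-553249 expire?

Earliest priority filing: 18 March 1979.
Base term: 18 March 1979 + 19 years → 18 March 1998.
Opposition Stay Credit: +32 days → 19 April 1998.
Examination Delay Credit: +545 days → 16 October 1999.

October 16, 1999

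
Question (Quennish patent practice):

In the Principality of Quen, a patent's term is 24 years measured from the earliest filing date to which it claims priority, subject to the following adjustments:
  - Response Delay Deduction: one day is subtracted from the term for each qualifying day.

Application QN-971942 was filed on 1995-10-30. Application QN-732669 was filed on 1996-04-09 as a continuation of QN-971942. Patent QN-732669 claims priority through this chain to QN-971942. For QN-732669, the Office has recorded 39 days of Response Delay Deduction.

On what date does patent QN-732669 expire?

Earliest priority filing: 30 October 1995.
Base term: 30 October 1995 + 24 years → 30 October 2019.
Response Delay Deduction: −39 days → 21 September 2019.

2019-09-21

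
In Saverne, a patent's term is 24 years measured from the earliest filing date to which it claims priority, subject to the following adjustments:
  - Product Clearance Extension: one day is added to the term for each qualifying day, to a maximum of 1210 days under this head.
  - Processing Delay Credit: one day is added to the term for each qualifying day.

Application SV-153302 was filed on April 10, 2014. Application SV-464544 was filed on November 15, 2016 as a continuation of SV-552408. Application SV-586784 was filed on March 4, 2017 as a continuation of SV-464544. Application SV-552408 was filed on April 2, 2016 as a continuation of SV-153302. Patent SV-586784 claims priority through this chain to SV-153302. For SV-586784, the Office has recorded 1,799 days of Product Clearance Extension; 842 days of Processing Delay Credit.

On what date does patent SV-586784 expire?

Earliest priority filing: 10 April 2014.
Base term: 10 April 2014 + 24 years → 10 April 2038.
Product Clearance Extension: 1799 days claimed exceeds the 1210-day cap, so +1210 days → 2 August 2041.
Processing Delay Credit: +842 days → 22 November 2043.

November 22, 2043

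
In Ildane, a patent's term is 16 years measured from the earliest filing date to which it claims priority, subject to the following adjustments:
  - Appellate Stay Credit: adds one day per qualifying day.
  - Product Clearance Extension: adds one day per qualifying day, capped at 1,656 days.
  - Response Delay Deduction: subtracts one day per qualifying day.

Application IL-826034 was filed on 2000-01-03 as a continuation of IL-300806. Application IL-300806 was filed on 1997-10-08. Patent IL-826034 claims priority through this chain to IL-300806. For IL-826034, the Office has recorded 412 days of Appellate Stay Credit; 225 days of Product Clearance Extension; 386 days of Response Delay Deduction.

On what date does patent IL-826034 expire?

June 16, 2014

Earliest priority filing: 8 October 1997.
Base term: 8 October 1997 + 16 years → 8 October 2013.
Appellate Stay Credit: +412 days → 24 November 2014.
Product Clearance Extension: 225 days (within the 1656-day cap) → +225 days → 7 July 2015.
Response Delay Deduction: −386 days → 16 June 2014.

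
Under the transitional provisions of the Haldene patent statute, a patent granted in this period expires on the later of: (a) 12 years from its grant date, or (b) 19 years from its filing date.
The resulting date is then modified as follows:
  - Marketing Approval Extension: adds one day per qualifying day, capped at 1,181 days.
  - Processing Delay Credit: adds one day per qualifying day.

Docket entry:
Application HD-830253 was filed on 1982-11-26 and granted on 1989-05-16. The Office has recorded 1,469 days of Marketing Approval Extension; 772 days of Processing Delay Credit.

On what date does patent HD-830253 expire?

2007-04-02

(a) grant + 12 years → 16 May 2001.
(b) filing + 19 years → 26 November 2001.
Later of the two: 26 November 2001.
Marketing Approval Extension: 1469 days claimed exceeds the 1181-day cap, so +1181 days → 19 February 2005.
Processing Delay Credit: +772 days → 2 April 2007.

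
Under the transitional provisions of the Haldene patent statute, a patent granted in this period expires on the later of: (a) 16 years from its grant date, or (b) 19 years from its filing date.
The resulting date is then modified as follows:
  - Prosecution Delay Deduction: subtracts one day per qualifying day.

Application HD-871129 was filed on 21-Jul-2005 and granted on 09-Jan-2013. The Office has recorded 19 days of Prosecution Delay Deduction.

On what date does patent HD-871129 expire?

2028-12-21

(a) grant + 16 years → 9 January 2029.
(b) filing + 19 years → 21 July 2024.
Later of the two: 9 January 2029.
Prosecution Delay Deduction: −19 days → 21 December 2028.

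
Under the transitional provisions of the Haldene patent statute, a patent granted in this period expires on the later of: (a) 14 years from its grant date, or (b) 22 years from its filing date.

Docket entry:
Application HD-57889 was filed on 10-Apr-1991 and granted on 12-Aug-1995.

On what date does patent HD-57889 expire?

April 10, 2013

(a) grant + 14 years → 12 August 2009.
(b) filing + 22 years → 10 April 2013.
Later of the two: 10 April 2013.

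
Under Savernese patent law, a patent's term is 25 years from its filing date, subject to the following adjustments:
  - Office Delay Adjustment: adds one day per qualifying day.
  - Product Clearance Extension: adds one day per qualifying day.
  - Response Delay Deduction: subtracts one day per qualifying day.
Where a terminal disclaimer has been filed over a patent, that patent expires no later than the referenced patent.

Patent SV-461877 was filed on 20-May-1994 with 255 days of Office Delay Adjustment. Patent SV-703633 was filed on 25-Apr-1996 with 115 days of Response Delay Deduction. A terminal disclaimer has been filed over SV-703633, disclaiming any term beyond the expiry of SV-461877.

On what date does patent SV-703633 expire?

2020-01-30

Natural term of SV-703633:
  Base: filing + 25 years → 25 April 2021.
  Response Delay Deduction: −115 days → 31 December 2020.
Expiry of referenced patent SV-461877:
  Base: filing + 25 years → 20 May 2019.
  Office Delay Adjustment: +255 days → 30 January 2020.
Terminal disclaimer: SV-703633 expires on the earlier of 31 December 2020 and 30 January 2020.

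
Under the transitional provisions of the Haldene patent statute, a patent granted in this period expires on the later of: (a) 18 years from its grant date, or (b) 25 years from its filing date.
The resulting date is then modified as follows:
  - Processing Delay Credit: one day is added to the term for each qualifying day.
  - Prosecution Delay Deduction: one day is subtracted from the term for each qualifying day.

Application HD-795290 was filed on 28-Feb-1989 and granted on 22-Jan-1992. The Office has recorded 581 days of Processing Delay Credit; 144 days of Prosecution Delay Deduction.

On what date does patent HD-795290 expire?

(a) grant + 18 years → 22 January 2010.
(b) filing + 25 years → 28 February 2014.
Later of the two: 28 February 2014.
Processing Delay Credit: +581 days → 2 October 2015.
Prosecution Delay Deduction: −144 days → 11 May 2015.

May 11, 2015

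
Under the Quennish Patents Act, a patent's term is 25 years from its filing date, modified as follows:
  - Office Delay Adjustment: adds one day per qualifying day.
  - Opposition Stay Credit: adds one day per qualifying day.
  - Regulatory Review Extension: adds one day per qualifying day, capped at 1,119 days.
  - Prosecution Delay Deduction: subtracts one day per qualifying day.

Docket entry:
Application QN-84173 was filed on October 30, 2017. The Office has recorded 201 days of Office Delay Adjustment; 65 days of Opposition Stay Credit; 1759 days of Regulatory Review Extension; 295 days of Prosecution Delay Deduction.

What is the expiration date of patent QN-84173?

October 24, 2045

Base term: filing date + 25 years → 30 October 2042.
Office Delay Adjustment: +201 days → 19 May 2043.
Opposition Stay Credit: +65 days → 23 July 2043.
Regulatory Review Extension: 1759 days claimed exceeds the 1119-day cap, so +1119 days → 15 August 2046.
Prosecution Delay Deduction: −295 days → 24 October 2045.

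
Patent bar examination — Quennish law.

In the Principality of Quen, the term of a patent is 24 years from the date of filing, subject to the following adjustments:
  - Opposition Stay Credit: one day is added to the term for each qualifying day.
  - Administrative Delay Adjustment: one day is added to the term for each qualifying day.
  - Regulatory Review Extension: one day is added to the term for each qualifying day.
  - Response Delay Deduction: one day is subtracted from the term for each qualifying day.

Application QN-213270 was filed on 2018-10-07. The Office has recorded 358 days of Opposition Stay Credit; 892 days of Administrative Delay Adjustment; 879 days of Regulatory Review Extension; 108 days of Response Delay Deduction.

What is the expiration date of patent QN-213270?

2048-04-19

Base term: filing date + 24 years → 7 October 2042.
Opposition Stay Credit: +358 days → 30 September 2043.
Administrative Delay Adjustment: +892 days → 10 March 2046.
Regulatory Review Extension: +879 days → 5 August 2048.
Response Delay Deduction: −108 days → 19 April 2048.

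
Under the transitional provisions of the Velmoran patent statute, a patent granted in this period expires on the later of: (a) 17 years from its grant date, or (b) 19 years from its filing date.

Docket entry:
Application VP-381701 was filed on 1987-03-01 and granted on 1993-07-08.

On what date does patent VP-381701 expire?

(a) grant + 17 years → 8 July 2010.
(b) filing + 19 years → 1 March 2006.
Later of the two: 8 July 2010.

July 8, 2010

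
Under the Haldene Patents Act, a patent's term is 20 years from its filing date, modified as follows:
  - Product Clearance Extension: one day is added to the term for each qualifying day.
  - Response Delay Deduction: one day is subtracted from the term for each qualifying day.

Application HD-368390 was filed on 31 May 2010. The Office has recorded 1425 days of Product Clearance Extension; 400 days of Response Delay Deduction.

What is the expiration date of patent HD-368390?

2033-03-21

Base term: filing date + 20 years → 31 May 2030.
Product Clearance Extension: +1425 days → 25 April 2034.
Response Delay Deduction: −400 days → 21 March 2033.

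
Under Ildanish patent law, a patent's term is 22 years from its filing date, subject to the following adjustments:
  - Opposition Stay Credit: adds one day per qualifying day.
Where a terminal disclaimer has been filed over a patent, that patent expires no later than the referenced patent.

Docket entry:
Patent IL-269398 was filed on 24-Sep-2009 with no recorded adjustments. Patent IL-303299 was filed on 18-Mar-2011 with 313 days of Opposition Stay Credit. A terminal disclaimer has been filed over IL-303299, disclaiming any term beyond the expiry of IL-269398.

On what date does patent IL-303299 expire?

Natural term of IL-303299:
  Base: filing + 22 years → 18 March 2033.
  Opposition Stay Credit: +313 days → 25 January 2034.
Expiry of referenced patent IL-269398:
  Base: filing + 22 years → 24 September 2031.
Terminal disclaimer: IL-303299 expires on the earlier of 25 January 2034 and 24 September 2031.

September 24, 2031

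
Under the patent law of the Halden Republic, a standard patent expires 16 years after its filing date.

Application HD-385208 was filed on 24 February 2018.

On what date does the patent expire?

Filing date + 16 years → 24 February 2034.

2034-02-24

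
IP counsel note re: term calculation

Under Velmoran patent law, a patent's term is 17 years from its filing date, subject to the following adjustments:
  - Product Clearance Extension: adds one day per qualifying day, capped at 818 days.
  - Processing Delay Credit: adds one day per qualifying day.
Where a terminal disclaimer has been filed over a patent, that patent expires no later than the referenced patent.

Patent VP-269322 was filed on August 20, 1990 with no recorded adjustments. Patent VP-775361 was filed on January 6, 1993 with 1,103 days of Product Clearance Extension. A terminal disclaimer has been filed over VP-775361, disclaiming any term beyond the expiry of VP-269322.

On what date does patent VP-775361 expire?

Natural term of VP-775361:
  Base: filing + 17 years → 6 January 2010.
  Product Clearance Extension: 1103 days claimed exceeds the 818-day cap, so +818 days → 3 April 2012.
Expiry of referenced patent VP-269322:
  Base: filing + 17 years → 20 August 2007.
Terminal disclaimer: VP-775361 expires on the earlier of 3 April 2012 and 20 August 2007.

2007-08-20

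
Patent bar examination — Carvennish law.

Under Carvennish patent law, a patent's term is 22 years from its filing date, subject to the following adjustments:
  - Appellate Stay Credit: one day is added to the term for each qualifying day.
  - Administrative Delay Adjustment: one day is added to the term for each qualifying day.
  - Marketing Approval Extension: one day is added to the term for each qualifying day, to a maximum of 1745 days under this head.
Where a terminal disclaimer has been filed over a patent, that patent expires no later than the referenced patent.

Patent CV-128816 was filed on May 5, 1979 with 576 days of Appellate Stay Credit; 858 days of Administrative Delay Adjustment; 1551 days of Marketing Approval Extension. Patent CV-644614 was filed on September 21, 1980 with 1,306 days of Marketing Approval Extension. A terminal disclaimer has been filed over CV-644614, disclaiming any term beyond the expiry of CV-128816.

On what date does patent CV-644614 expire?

Natural term of CV-644614:
  Base: filing + 22 years → 21 September 2002.
  Marketing Approval Extension: 1306 days (within the 1745-day cap) → +1306 days → 19 April 2006.
Expiry of referenced patent CV-128816:
  Base: filing + 22 years → 5 May 2001.
  Appellate Stay Credit: +576 days → 2 December 2002.
  Administrative Delay Adjustment: +858 days → 8 April 2005.
  Marketing Approval Extension: 1551 days (within the 1745-day cap) → +1551 days → 7 July 2009.
Terminal disclaimer: CV-644614 expires on the earlier of 19 April 2006 and 7 July 2009.

2006-04-19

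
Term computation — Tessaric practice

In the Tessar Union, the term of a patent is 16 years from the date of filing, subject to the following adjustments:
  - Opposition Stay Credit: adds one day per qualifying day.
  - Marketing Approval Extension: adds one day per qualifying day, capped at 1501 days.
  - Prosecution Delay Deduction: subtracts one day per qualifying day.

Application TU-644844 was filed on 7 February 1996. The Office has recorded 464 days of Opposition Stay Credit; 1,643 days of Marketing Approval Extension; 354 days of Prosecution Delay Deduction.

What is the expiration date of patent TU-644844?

2016-07-06

Base term: filing date + 16 years → 7 February 2012.
Opposition Stay Credit: +464 days → 16 May 2013.
Marketing Approval Extension: 1643 days claimed exceeds the 1501-day cap, so +1501 days → 25 June 2017.
Prosecution Delay Deduction: −354 days → 6 July 2016.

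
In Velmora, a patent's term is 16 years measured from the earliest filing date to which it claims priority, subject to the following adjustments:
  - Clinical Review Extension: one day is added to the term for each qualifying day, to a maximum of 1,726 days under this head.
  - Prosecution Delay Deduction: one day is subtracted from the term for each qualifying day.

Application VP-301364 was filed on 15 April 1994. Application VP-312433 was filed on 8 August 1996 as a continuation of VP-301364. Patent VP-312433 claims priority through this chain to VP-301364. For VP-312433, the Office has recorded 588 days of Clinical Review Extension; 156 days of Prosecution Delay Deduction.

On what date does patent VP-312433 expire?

Earliest priority filing: 15 April 1994.
Base term: 15 April 1994 + 16 years → 15 April 2010.
Clinical Review Extension: 588 days (within the 1726-day cap) → +588 days → 24 November 2011.
Prosecution Delay Deduction: −156 days → 21 June 2011.

2011-06-21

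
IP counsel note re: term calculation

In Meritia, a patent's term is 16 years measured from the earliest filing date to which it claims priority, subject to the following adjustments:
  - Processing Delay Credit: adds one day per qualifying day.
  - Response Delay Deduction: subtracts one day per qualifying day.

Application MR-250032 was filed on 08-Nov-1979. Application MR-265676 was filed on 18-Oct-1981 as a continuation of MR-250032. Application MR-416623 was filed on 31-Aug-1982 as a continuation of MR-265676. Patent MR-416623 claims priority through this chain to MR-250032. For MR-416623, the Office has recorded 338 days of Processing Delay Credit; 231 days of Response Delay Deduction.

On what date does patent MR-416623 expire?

February 23, 1996

Earliest priority filing: 8 November 1979.
Base term: 8 November 1979 + 16 years → 8 November 1995.
Processing Delay Credit: +338 days → 11 October 1996.
Response Delay Deduction: −231 days → 23 February 1996.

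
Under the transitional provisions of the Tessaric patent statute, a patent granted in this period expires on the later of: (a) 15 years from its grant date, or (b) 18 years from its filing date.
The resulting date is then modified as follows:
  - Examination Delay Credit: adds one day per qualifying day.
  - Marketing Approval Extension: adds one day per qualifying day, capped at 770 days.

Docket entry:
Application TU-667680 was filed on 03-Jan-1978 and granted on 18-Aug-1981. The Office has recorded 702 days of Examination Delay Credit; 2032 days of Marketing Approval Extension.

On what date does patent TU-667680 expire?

August 29, 2000

(a) grant + 15 years → 18 August 1996.
(b) filing + 18 years → 3 January 1996.
Later of the two: 18 August 1996.
Examination Delay Credit: +702 days → 21 July 1998.
Marketing Approval Extension: 2032 days claimed exceeds the 770-day cap, so +770 days → 29 August 2000.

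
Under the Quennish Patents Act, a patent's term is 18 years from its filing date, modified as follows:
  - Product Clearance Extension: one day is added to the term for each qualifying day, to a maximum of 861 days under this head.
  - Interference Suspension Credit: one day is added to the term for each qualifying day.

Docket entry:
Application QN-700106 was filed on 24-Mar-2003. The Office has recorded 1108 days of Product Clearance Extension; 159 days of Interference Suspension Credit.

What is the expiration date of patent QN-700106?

January 8, 2024

Base term: filing date + 18 years → 24 March 2021.
Product Clearance Extension: 1108 days claimed exceeds the 861-day cap, so +861 days → 2 August 2023.
Interference Suspension Credit: +159 days → 8 January 2024.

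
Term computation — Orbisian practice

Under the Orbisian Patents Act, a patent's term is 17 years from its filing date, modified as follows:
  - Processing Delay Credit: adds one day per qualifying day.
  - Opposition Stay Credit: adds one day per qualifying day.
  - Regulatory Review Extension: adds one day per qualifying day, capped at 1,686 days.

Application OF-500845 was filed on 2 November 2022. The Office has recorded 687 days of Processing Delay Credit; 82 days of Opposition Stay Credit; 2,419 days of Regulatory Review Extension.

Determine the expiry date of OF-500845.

Base term: filing date + 17 years → 2 November 2039.
Processing Delay Credit: +687 days → 19 September 2041.
Opposition Stay Credit: +82 days → 10 December 2041.
Regulatory Review Extension: 2419 days claimed exceeds the 1686-day cap, so +1686 days → 23 July 2046.

2046-07-23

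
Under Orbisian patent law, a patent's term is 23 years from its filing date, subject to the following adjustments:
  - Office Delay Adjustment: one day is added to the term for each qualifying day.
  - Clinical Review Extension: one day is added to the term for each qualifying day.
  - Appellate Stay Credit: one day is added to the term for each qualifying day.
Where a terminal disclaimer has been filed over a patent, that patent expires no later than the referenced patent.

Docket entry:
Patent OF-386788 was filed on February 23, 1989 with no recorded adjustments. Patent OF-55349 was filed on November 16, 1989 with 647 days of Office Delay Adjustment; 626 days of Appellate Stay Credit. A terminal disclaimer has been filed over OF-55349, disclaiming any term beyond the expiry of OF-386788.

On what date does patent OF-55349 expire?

Natural term of OF-55349:
  Base: filing + 23 years → 16 November 2012.
  Office Delay Adjustment: +647 days → 25 August 2014.
  Appellate Stay Credit: +626 days → 12 May 2016.
Expiry of referenced patent OF-386788:
  Base: filing + 23 years → 23 February 2012.
Terminal disclaimer: OF-55349 expires on the earlier of 12 May 2016 and 23 February 2012.

February 23, 2012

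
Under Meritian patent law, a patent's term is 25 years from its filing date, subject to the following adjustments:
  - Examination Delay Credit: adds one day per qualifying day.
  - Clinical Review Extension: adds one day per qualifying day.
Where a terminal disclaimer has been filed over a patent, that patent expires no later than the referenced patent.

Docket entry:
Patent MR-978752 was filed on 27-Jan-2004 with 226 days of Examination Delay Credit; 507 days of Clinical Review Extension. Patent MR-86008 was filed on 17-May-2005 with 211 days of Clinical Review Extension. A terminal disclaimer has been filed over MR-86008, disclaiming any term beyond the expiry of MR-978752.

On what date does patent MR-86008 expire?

Natural term of MR-86008:
  Base: filing + 25 years → 17 May 2030.
  Clinical Review Extension: +211 days → 14 December 2030.
Expiry of referenced patent MR-978752:
  Base: filing + 25 years → 27 January 2029.
  Examination Delay Credit: +226 days → 10 September 2029.
  Clinical Review Extension: +507 days → 30 January 2031.
Terminal disclaimer: MR-86008 expires on the earlier of 14 December 2030 and 30 January 2031.

2030-12-14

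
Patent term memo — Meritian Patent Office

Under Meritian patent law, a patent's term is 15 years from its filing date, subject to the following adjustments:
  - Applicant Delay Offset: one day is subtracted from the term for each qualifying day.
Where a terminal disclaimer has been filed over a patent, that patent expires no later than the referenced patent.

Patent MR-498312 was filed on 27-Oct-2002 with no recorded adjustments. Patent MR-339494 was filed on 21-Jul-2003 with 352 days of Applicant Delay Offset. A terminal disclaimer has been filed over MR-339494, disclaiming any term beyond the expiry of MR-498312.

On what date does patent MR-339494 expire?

Natural term of MR-339494:
  Base: filing + 15 years → 21 July 2018.
  Applicant Delay Offset: −352 days → 3 August 2017.
Expiry of referenced patent MR-498312:
  Base: filing + 15 years → 27 October 2017.
Terminal disclaimer: MR-339494 expires on the earlier of 3 August 2017 and 27 October 2017.

2017-08-03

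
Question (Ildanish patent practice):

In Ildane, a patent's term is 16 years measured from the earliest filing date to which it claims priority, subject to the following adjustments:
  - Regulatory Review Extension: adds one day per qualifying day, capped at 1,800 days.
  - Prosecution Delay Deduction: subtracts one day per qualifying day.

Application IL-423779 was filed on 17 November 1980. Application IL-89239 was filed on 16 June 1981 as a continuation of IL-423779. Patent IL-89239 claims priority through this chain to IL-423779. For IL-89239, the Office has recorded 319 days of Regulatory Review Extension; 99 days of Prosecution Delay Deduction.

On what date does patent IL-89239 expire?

Earliest priority filing: 17 November 1980.
Base term: 17 November 1980 + 16 years → 17 November 1996.
Regulatory Review Extension: 319 days (within the 1800-day cap) → +319 days → 2 October 1997.
Prosecution Delay Deduction: −99 days → 25 June 1997.

1997-06-25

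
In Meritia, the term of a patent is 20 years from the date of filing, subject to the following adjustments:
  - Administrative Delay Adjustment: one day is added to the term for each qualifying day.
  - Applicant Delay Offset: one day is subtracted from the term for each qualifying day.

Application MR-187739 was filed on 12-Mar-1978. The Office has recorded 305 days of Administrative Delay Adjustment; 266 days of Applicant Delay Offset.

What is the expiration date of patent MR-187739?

Base term: filing date + 20 years → 12 March 1998.
Administrative Delay Adjustment: +305 days → 11 January 1999.
Applicant Delay Offset: −266 days → 20 April 1998.

April 20, 1998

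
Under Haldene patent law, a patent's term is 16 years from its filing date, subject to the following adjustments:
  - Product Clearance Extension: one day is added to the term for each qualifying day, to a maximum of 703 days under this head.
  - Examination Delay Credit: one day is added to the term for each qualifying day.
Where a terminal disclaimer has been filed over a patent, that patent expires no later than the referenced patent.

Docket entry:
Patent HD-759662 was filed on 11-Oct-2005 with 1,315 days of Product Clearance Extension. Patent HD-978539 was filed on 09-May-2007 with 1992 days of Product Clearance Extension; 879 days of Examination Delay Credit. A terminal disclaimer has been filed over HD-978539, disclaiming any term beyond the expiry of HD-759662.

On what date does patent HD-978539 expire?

Natural term of HD-978539:
  Base: filing + 16 years → 9 May 2023.
  Product Clearance Extension: 1992 days claimed exceeds the 703-day cap, so +703 days → 11 April 2025.
  Examination Delay Credit: +879 days → 7 September 2027.
Expiry of referenced patent HD-759662:
  Base: filing + 16 years → 11 October 2021.
  Product Clearance Extension: 1315 days claimed exceeds the 703-day cap, so +703 days → 14 September 2023.
Terminal disclaimer: HD-978539 expires on the earlier of 7 September 2027 and 14 September 2023.

2023-09-14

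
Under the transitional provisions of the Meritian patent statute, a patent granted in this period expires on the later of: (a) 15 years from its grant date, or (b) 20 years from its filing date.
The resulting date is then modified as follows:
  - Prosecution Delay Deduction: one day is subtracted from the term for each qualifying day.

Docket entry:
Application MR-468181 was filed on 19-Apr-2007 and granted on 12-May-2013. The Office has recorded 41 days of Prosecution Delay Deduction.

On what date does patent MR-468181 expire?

(a) grant + 15 years → 12 May 2028.
(b) filing + 20 years → 19 April 2027.
Later of the two: 12 May 2028.
Prosecution Delay Deduction: −41 days → 1 April 2028.

2028-04-01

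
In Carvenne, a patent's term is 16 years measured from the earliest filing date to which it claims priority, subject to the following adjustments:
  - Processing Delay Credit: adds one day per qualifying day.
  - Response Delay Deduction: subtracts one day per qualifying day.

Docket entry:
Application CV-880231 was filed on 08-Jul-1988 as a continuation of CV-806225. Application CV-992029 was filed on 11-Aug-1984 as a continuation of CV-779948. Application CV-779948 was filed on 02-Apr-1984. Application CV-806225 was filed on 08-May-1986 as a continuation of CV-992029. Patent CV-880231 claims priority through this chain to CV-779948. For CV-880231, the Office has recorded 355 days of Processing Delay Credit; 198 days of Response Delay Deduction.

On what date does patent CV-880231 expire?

Earliest priority filing: 2 April 1984.
Base term: 2 April 1984 + 16 years → 2 April 2000.
Processing Delay Credit: +355 days → 23 March 2001.
Response Delay Deduction: −198 days → 6 September 2000.

2000-09-06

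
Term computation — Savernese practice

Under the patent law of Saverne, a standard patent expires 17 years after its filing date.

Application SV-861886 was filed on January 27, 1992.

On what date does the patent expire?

2009-01-27

Filing date + 17 years → 27 January 2009.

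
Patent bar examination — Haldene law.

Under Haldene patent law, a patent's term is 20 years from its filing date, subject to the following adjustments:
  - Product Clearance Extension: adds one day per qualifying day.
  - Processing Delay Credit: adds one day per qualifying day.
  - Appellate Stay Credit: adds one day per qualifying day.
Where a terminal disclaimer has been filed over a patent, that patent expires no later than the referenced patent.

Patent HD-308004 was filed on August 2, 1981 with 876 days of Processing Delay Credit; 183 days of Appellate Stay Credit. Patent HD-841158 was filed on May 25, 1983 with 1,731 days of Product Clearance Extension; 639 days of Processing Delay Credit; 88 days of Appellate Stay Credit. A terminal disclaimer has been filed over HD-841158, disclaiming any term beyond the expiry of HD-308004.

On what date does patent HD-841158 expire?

Natural term of HD-841158:
  Base: filing + 20 years → 25 May 2003.
  Product Clearance Extension: +1731 days → 19 February 2008.
  Processing Delay Credit: +639 days → 19 November 2009.
  Appellate Stay Credit: +88 days → 15 February 2010.
Expiry of referenced patent HD-308004:
  Base: filing + 20 years → 2 August 2001.
  Processing Delay Credit: +876 days → 26 December 2003.
  Appellate Stay Credit: +183 days → 26 June 2004.
Terminal disclaimer: HD-841158 expires on the earlier of 15 February 2010 and 26 June 2004.

June 26, 2004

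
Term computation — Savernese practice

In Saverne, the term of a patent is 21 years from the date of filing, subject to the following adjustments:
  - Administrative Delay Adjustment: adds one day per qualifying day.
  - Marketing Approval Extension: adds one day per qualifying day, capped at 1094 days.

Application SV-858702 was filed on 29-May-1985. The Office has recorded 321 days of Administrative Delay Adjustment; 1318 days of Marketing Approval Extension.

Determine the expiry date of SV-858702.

2010-04-13

Base term: filing date + 21 years → 29 May 2006.
Administrative Delay Adjustment: +321 days → 15 April 2007.
Marketing Approval Extension: 1318 days claimed exceeds the 1094-day cap, so +1094 days → 13 April 2010.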